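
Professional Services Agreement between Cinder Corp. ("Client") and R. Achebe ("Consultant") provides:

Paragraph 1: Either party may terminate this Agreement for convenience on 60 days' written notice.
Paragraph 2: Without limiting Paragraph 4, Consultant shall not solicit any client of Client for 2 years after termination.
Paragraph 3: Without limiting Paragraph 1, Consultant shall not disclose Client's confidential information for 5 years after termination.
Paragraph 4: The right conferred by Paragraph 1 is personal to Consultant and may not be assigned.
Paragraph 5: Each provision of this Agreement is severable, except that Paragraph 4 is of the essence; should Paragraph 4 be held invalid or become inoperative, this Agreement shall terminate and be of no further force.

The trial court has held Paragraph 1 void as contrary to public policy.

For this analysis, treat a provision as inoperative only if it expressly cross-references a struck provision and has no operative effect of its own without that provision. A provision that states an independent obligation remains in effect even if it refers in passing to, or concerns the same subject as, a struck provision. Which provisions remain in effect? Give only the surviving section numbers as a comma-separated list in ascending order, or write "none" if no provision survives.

none

Paragraph 1 is struck. Paragraph 4 operates only by reference to Paragraph 1, so it falls with Paragraph 1. Paragraph 5 makes Paragraph 4 an essential term, and Paragraph 4 has been rendered inoperative by the cascade; under Paragraph 5, the entire Agreement is therefore void. No provision of the Agreement survives.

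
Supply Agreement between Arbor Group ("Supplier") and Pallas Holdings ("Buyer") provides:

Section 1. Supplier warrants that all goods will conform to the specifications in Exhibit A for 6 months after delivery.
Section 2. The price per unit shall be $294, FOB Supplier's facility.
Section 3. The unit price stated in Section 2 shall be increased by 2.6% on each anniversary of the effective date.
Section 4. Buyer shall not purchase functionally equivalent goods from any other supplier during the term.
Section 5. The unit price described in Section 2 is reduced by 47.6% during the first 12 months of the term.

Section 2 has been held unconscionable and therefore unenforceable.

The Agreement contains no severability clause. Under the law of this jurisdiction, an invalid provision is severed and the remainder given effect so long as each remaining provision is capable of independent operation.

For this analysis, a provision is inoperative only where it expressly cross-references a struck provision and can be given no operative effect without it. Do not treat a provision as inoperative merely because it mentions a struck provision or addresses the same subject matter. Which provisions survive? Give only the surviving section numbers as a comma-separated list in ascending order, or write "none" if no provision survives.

1, 4

Section 2 is struck. Section 3 has no operative effect of its own apart from Section 2 and is therefore inoperative. Section 5 operates only by reference to Section 2, so it falls with Section 2. Under the stated default rule, only provisions that cannot operate independently fall away; the rest are enforced. That leaves Section 1 and Section 4 in effect.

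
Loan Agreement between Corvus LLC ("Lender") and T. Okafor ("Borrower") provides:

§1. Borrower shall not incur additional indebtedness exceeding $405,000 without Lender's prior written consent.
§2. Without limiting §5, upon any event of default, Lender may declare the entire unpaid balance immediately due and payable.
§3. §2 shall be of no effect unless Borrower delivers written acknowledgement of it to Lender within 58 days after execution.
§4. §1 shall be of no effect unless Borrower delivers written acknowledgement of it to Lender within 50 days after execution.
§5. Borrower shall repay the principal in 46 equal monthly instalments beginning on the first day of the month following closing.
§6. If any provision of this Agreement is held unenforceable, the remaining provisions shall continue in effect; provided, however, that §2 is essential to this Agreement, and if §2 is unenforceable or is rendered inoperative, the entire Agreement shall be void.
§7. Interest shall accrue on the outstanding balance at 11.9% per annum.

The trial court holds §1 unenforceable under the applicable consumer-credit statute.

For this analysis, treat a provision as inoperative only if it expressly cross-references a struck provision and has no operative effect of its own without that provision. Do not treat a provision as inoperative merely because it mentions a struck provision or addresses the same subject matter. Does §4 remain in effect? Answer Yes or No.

§1 is struck. §4 merely fixes the acknowledgement condition for §1; with §1 gone it has nothing to operate on and falls away. §6 makes §2 an essential term, but §2 is unaffected, so the severability proviso in §6 preserves the remaining provisions. The provisions still in force are §2, §3, §5, §6, and §7. §4 is among the inoperative provisions, so the answer is no.

No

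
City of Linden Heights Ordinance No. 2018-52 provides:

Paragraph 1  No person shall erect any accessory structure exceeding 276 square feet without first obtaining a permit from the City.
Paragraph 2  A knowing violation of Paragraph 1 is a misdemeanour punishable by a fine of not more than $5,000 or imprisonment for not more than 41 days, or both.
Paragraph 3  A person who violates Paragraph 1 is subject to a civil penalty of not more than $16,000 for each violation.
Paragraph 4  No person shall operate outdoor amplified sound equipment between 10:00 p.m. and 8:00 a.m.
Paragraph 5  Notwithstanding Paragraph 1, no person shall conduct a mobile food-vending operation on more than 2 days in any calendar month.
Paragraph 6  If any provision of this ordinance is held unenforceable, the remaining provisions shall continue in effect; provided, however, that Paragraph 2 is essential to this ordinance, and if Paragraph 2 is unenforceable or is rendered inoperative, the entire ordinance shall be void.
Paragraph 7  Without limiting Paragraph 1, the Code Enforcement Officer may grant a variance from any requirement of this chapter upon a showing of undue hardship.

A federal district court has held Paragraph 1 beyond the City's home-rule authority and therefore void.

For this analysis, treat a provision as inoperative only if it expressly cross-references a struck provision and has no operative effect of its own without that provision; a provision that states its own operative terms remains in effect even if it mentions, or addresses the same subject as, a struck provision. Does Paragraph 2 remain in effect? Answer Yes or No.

Paragraph 1 is struck. Paragraph 2 merely fixes the criminal penalty for violating Paragraph 1; with Paragraph 1 gone it has nothing to operate on and falls away. The only function of Paragraph 3 is the civil penalty for violating Paragraph 1, so it cannot stand once Paragraph 1 is removed. Paragraph 6 makes Paragraph 2 an essential term, and Paragraph 2 has been rendered inoperative by the cascade; under Paragraph 6, the entire ordinance is therefore void. No provision of the ordinance survives. Paragraph 2 is among the inoperative provisions, so the answer is no.

No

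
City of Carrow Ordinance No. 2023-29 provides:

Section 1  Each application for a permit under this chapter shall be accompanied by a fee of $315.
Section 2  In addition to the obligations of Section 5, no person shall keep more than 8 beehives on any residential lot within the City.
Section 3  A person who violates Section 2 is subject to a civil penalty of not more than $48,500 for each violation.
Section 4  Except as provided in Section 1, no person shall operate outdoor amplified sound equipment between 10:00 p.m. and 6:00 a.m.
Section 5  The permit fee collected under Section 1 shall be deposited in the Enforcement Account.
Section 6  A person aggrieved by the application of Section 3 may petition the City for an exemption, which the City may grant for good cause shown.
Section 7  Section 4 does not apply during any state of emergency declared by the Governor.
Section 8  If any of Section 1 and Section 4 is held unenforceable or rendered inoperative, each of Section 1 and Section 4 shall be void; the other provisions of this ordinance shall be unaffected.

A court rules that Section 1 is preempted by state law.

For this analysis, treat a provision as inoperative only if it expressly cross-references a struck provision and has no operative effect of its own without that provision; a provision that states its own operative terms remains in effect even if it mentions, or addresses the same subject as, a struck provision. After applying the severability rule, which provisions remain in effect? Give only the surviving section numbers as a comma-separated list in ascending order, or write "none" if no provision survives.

Section 1 is struck. Section 5 does nothing except set the disposition of the permit fee by reference to Section 1; with Section 1 gone it has no independent effect and is inoperative. Although Section 2 refers to Section 5, its operative terms do not depend on Section 5, so it remains in effect. Section 8 declares Section 1 and Section 4 mutually dependent; since one of them has fallen, all of them are of no effect. That brings down Section 4 as well. Section 7 in turn depends solely on a provision now struck and likewise falls. The remainder continues in force under Section 8. Section 2, Section 3, Section 6, and Section 8 remain in effect.

2, 3, 6, 8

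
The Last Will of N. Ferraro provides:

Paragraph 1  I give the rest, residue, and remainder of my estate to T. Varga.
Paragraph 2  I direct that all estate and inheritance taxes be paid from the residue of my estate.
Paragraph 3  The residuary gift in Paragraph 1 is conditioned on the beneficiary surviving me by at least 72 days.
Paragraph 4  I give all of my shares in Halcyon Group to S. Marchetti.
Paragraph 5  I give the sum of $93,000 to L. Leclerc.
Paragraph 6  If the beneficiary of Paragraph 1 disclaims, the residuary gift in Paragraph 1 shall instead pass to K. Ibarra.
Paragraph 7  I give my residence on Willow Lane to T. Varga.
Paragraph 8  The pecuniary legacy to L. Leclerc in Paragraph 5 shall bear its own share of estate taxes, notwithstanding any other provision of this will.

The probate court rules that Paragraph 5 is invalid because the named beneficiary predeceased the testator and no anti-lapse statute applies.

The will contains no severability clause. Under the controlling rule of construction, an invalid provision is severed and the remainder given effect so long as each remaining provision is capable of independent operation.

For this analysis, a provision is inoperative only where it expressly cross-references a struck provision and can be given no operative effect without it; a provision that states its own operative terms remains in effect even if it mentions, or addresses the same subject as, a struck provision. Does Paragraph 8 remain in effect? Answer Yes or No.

No

Paragraph 5 is struck. Paragraph 8 has no operative effect of its own apart from Paragraph 5 and is therefore inoperative. With no severability clause, the stated default rule severs what cannot stand and enforces each remaining provision that can operate on its own. That leaves Paragraph 1, Paragraph 2, Paragraph 3, Paragraph 4, Paragraph 6, and Paragraph 7 in effect. Paragraph 8 is among the inoperative provisions, so the answer is no.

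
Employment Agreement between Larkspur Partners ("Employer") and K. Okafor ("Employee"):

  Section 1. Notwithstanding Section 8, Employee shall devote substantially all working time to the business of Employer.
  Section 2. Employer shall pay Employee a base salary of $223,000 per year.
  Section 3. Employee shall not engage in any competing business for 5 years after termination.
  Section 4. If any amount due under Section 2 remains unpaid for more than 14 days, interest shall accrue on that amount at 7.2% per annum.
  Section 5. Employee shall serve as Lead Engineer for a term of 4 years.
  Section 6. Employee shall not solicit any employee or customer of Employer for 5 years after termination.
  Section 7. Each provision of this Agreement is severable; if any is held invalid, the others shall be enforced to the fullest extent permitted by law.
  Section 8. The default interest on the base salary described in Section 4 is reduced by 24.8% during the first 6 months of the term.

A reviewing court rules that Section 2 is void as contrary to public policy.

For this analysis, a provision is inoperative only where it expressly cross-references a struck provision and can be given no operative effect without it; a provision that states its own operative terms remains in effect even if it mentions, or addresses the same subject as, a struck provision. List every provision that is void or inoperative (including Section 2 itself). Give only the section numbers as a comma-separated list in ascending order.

2, 4, 8

Section 2 is struck. The whole of Section 4 is the default interest on the base salary, defined by reference to Section 2, so Section 4 cannot stand once Section 2 is removed. Section 8 has no operative effect of its own apart from Section 4 and is therefore inoperative. Although Section 1 refers to Section 8, its operative terms do not depend on Section 8, so it remains in effect. Under the severability clause in Section 7, the remaining provisions continue in force. Section 1, Section 3, Section 5, Section 6, and Section 7 remain in effect.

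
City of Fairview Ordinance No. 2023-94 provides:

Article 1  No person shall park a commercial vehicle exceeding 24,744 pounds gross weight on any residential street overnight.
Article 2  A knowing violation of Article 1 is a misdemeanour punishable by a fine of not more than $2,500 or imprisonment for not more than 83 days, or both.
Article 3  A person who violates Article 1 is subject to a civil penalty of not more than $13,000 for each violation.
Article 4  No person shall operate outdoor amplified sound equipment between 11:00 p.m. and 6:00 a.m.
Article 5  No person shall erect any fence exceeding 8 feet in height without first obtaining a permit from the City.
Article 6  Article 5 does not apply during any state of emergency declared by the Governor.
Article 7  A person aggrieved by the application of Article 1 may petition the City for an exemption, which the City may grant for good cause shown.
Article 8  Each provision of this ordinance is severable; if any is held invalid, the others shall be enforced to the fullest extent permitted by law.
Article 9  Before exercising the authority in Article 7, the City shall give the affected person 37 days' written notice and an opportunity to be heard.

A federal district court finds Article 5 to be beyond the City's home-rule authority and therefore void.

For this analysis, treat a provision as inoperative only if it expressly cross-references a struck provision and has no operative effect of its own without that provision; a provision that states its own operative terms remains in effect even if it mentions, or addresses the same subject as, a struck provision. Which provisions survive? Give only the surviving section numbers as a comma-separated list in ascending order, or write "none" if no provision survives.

1, 2, 3, 4, 7, 8, 9

Article 5 is struck. The only function of Article 6 is the emergency suspension of Article 5, so it cannot stand once Article 5 is removed. Article 8 is a severability clause and preserves every provision that can still be given independent effect. The provisions still in force are Article 1, Article 2, Article 3, Article 4, Article 7, Article 8, and Article 9.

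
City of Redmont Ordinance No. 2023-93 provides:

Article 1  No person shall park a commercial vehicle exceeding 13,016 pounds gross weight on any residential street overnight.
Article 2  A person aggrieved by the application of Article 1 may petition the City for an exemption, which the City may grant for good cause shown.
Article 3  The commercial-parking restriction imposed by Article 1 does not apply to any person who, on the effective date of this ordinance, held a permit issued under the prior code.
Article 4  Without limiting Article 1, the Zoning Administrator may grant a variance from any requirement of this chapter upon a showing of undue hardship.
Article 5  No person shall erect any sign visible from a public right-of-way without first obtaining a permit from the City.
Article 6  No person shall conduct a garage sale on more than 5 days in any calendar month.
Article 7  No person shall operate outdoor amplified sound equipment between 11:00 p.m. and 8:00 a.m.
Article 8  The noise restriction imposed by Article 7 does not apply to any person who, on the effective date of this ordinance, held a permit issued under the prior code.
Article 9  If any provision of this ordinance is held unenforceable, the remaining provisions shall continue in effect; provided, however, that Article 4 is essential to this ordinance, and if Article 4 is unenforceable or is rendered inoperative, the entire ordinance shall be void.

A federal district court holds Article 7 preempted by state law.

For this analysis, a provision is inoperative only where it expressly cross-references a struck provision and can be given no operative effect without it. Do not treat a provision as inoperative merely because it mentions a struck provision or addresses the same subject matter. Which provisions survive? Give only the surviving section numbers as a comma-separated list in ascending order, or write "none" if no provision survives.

Article 7 is struck. Article 8 has no operative effect of its own apart from Article 7 and is therefore inoperative. Article 9 makes Article 4 an essential term, but Article 4 is unaffected, so the severability proviso in Article 9 preserves the remaining provisions. Article 1, Article 2, Article 3, Article 4, Article 5, Article 6, and Article 9 remain in effect.

1, 2, 3, 4, 5, 6, 9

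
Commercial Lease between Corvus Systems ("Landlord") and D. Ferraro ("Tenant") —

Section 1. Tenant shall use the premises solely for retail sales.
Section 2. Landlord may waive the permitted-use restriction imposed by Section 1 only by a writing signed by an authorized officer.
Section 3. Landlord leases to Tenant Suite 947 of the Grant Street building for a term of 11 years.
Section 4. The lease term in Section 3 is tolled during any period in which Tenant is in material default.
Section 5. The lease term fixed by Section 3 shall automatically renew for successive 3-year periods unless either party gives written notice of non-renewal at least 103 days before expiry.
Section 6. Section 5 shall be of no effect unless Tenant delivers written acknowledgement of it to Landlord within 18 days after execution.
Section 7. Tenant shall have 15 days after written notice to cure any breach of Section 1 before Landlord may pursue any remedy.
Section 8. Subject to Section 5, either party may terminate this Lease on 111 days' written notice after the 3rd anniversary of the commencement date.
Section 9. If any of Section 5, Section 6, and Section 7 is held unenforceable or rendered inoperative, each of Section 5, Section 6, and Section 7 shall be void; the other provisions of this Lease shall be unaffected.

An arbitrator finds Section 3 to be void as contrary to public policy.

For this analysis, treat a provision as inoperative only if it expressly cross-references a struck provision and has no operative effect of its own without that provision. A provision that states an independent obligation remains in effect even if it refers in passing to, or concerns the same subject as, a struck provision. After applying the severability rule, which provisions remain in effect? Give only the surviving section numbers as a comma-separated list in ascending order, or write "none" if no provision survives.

Section 3 is struck. The whole of Section 4 is the tolling of the lease term, defined by reference to Section 3, so Section 4 cannot stand once Section 3 is removed. The whole of Section 5 is the renewal of the lease term, defined by reference to Section 3, so Section 5 cannot stand once Section 3 is removed. Section 6 has no operative effect of its own apart from Section 5 and is therefore inoperative. Section 8 mentions Section 5 but its own obligation stands independently of Section 5, so Section 8 is not affected. Section 9 declares Section 5, Section 6, and Section 7 mutually dependent; since one of them has fallen, all of them are of no effect. That brings down Section 7 as well. The remainder continues in force under Section 9. That leaves Section 1, Section 2, Section 8, and Section 9 in effect.

1, 2, 8, 9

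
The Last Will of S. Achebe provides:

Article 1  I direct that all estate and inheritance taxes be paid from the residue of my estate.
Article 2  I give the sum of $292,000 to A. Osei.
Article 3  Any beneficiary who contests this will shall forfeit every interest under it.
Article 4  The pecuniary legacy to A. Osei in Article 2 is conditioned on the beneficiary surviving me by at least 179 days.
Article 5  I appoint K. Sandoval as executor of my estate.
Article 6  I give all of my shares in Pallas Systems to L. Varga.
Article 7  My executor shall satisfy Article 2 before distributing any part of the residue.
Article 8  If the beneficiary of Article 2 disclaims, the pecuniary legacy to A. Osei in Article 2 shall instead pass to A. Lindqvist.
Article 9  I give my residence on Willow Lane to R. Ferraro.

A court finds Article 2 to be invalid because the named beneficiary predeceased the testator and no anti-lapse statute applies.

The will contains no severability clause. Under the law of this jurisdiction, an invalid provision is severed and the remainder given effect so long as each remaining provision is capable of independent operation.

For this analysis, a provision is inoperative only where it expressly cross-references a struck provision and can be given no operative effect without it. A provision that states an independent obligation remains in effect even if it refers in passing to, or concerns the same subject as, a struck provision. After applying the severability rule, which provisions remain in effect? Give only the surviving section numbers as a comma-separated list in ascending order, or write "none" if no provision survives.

1, 3, 5, 6, 9

Article 2 is struck. Article 4 merely fixes the survivorship condition on Article 2; with Article 2 gone it has nothing to operate on and falls away. Article 7 operates only by reference to Article 2, so it falls with Article 2. Article 8 merely fixes the alternative disposition for Article 2; with Article 2 gone it has nothing to operate on and falls away. With no severability clause, the stated default rule severs what cannot stand and enforces each remaining provision that can operate on its own. The provisions still in force are Article 1, Article 3, Article 5, Article 6, and Article 9.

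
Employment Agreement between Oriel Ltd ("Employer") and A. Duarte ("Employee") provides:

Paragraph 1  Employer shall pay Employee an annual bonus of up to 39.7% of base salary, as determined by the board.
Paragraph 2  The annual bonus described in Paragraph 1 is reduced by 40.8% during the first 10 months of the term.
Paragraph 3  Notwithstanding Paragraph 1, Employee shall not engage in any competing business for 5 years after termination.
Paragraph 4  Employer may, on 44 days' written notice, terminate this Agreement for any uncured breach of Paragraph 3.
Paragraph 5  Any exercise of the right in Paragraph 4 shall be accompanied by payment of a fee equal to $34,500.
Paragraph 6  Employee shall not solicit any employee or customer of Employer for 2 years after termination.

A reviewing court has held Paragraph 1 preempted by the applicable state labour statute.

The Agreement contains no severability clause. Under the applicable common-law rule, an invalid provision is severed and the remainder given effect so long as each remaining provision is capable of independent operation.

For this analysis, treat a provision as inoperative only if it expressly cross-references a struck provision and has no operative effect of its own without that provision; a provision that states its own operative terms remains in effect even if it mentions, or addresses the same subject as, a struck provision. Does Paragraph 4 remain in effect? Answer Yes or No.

Yes

Paragraph 1 is struck. Paragraph 2 has no operative effect of its own apart from Paragraph 1 and is therefore inoperative. Although Paragraph 3 refers to Paragraph 1, its operative terms do not depend on Paragraph 1, so it remains in effect. Under the stated default rule, only provisions that cannot operate independently fall away; the rest are enforced. Paragraph 3, Paragraph 4, Paragraph 5, and Paragraph 6 remain in effect. Paragraph 4 is among the surviving provisions, so the answer is yes.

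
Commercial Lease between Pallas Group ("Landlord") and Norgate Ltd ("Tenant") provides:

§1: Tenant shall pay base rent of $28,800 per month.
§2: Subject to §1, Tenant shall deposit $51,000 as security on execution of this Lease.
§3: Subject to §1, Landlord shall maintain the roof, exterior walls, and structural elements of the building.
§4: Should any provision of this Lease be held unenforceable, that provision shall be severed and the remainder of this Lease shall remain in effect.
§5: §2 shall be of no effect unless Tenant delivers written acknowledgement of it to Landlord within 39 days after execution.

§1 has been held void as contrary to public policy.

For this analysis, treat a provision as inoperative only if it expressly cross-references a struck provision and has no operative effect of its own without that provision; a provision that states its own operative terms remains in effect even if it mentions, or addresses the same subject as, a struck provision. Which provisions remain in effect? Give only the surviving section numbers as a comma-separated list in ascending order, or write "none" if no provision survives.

§1 is struck. §3 mentions §1 but its own obligation stands independently of §1, so §3 is not affected. Although §2 refers to §1, its operative terms do not depend on §1, so it remains in effect. No other provision's operative terms depend on §1. §4 is a severability clause and preserves every provision that can still be given independent effect. The provisions still in force are §2, §3, §4, and §5.

2, 3, 4, 5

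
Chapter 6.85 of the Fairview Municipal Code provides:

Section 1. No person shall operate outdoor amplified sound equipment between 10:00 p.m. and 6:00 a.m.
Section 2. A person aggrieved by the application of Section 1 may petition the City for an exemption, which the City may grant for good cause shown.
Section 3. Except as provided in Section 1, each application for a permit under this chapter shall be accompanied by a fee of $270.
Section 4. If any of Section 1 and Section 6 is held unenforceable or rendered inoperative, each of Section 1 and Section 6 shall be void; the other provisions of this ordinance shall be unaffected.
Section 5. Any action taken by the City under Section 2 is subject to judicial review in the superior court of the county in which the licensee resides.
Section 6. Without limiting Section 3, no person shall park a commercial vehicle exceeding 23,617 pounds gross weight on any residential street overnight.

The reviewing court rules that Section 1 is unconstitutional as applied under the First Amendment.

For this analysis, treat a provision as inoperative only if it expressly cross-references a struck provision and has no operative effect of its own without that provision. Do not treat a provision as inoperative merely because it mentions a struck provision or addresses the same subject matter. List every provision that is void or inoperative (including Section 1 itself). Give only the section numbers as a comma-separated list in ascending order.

Section 1 is struck. Section 2 has no operative effect of its own apart from Section 1 and is therefore inoperative. The only function of Section 5 is the judicial-review right for Section 2, so it cannot stand once Section 2 is removed. Section 3 mentions Section 1 but its own obligation stands independently of Section 1, so Section 3 is not affected. Section 4 declares Section 1 and Section 6 mutually dependent; since one of them has fallen, all of them are of no effect. That brings down Section 6 as well. The remainder continues in force under Section 4. The provisions still in force are Section 3 and Section 4.

1, 2, 5, 6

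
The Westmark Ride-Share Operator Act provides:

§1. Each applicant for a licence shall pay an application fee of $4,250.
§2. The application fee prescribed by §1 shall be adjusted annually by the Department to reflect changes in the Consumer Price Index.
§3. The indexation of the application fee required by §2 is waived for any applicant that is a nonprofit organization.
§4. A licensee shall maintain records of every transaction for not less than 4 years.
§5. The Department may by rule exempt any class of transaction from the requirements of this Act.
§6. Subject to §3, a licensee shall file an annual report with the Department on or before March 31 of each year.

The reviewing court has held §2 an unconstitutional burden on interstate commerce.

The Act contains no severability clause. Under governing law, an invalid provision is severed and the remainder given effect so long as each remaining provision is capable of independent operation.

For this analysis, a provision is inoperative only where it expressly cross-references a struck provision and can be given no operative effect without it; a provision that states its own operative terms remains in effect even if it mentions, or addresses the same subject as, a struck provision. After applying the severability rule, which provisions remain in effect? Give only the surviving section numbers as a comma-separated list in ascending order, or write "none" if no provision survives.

§2 is struck. §3 does nothing except set the nonprofit waiver of the indexation of the application fee by reference to §2; with §2 gone it has no independent effect and is inoperative. Although §6 refers to §3, its operative terms do not depend on §3, so it remains in effect. With no severability clause, the stated default rule severs what cannot stand and enforces each remaining provision that can operate on its own. The provisions still in force are §1, §4, §5, and §6.

1, 4, 5, 6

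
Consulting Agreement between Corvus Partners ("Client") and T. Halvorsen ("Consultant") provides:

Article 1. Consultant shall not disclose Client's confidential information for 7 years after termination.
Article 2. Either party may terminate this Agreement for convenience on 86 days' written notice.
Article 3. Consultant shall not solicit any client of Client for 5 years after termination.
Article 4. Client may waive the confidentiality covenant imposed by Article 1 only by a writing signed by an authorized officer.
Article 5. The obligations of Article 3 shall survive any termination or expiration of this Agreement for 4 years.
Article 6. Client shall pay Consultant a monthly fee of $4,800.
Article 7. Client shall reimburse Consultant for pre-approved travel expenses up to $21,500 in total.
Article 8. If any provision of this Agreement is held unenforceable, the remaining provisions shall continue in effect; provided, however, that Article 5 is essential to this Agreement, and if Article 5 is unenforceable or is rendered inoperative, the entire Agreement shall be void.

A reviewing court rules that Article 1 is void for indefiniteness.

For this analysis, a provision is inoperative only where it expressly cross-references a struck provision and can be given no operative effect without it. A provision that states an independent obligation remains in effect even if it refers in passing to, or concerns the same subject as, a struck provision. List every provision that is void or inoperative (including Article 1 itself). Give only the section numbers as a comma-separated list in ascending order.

1, 4

Article 1 is struck. Article 4 operates only by reference to Article 1, so it falls with Article 1. Article 8 makes Article 5 an essential term, but Article 5 is unaffected, so the severability proviso in Article 8 preserves the remaining provisions. The provisions still in force are Article 2, Article 3, Article 5, Article 6, Article 7, and Article 8.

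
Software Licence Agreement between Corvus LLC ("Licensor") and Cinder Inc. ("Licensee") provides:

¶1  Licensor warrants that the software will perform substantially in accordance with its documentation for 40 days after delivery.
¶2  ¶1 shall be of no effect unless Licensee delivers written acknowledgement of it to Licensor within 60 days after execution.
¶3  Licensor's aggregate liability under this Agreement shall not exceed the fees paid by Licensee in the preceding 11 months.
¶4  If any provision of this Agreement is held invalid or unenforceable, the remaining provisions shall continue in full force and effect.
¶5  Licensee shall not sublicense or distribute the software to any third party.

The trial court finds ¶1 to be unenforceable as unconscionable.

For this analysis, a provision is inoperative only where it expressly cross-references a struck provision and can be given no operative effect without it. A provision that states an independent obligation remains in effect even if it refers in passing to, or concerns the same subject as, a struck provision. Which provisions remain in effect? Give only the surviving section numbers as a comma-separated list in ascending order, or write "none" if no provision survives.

¶1 is struck. ¶2 has no operative effect of its own apart from ¶1 and is therefore inoperative. Under the severability clause in ¶4, the remaining provisions continue in force. The provisions still in force are ¶3, ¶4, and ¶5.

3, 4, 5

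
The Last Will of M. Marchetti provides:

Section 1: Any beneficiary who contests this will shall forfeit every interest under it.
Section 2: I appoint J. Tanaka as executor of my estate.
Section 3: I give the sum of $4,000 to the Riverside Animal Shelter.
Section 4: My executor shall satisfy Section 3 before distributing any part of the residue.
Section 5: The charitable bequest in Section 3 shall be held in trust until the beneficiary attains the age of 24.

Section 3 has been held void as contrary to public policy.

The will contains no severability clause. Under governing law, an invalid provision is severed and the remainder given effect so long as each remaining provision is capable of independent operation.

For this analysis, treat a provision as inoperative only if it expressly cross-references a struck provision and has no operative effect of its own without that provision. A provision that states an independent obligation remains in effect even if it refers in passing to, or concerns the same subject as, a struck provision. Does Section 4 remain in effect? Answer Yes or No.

Section 3 is struck. Section 4 has no operative effect of its own apart from Section 3 and is therefore inoperative. Section 5 operates only by reference to Section 3, so it falls with Section 3. Under the stated default rule, only provisions that cannot operate independently fall away; the rest are enforced. Section 1 and Section 2 remain in effect. Section 4 is among the inoperative provisions, so the answer is no.

No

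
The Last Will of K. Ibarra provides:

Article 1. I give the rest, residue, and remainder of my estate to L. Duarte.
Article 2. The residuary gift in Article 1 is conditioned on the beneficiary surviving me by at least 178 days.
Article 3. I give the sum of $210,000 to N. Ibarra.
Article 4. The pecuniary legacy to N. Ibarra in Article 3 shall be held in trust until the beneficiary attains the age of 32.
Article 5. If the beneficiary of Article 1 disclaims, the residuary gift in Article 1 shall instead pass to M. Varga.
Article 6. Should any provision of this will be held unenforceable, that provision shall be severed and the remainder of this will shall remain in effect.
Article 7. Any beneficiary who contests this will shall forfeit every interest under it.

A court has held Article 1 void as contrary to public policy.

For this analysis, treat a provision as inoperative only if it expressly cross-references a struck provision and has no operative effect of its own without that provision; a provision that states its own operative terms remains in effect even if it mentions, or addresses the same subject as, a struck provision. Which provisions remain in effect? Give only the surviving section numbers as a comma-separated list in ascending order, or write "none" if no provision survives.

Article 1 is struck. Article 2 has no operative effect of its own apart from Article 1 and is therefore inoperative. Article 5 merely fixes the alternative disposition for Article 1; with Article 1 gone it has nothing to operate on and falls away. Article 6 is a severability clause and preserves every provision that can still be given independent effect. That leaves Article 3, Article 4, Article 6, and Article 7 in effect.

3, 4, 6, 7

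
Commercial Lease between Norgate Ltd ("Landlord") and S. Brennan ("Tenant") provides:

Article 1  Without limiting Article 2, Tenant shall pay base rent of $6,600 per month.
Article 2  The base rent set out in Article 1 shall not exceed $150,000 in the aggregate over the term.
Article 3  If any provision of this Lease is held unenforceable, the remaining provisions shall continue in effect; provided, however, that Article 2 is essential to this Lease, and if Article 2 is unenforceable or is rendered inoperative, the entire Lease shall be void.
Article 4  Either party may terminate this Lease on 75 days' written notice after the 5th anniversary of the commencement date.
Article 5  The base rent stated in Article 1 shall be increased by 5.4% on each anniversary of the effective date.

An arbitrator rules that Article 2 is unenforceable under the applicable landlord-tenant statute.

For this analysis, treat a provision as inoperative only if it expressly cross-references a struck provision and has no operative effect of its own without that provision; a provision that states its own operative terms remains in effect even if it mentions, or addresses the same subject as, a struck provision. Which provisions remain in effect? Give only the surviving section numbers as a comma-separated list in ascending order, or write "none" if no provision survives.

none

Article 2 is struck. No other provision's operative terms depend on Article 2. Article 3 makes Article 2 an essential term, and Article 2 is the provision held invalid; under Article 3, the entire Lease is therefore void. No provision of the Lease survives.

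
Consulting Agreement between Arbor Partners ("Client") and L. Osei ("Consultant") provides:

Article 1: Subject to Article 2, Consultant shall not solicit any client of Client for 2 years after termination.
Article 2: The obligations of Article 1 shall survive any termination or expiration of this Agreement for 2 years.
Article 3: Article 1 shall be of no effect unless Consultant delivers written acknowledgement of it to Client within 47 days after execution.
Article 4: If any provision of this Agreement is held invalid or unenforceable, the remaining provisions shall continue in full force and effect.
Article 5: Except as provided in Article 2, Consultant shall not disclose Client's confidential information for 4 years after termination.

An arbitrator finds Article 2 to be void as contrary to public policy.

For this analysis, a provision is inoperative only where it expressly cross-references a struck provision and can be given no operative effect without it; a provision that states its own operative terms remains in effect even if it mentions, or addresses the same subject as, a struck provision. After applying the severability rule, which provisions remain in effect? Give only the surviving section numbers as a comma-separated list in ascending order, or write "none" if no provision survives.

Article 2 is struck. Although Article 5 refers to Article 2, its operative terms do not depend on Article 2, so it remains in effect. Although Article 1 refers to Article 2, its operative terms do not depend on Article 2, so it remains in effect. Nothing else in the Agreement is defined by reference to Article 2. Under the severability clause in Article 4, the remaining provisions continue in force. Article 1, Article 3, Article 4, and Article 5 remain in effect.

1, 3, 4, 5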